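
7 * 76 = 532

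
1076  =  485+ 591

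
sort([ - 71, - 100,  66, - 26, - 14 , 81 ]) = [ - 100, - 71 , - 26 , - 14 , 66, 81]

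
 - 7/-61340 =7/61340 = 0.00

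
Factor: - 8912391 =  - 3^1*2970797^1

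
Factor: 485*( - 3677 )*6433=-5^1*7^1* 97^1*919^1*3677^1 = - 11472258385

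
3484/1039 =3484/1039  =  3.35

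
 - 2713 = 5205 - 7918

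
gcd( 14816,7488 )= 32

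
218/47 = 218/47 = 4.64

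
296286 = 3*98762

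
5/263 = 5/263 = 0.02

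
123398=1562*79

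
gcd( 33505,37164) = 1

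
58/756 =29/378  =  0.08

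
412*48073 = 19806076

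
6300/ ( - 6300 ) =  - 1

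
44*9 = 396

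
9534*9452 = 90115368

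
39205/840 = 7841/168  =  46.67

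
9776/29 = 9776/29 = 337.10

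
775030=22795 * 34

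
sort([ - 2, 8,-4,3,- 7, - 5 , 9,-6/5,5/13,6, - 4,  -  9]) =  [ - 9, - 7, - 5, - 4,-4, - 2, - 6/5,5/13,3,6,8,9] 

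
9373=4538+4835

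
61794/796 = 77+251/398 = 77.63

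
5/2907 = 5/2907 = 0.00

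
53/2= 53/2 = 26.50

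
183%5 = 3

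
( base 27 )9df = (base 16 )1B0F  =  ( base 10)6927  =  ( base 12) 4013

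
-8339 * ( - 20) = 166780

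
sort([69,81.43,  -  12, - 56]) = [ - 56, - 12 , 69 , 81.43] 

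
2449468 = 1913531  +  535937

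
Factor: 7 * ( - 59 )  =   - 413  =  -7^1*59^1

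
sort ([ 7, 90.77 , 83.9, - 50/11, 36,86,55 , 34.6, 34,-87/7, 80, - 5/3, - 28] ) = [ -28 , - 87/7,-50/11, - 5/3,  7 , 34,34.6 , 36,55 , 80,83.9, 86, 90.77] 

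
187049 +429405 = 616454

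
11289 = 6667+4622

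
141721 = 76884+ 64837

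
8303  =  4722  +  3581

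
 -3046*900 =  - 2741400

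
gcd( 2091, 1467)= 3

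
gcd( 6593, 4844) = 1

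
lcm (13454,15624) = 484344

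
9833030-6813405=3019625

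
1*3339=3339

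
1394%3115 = 1394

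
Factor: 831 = 3^1 * 277^1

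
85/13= 85/13 = 6.54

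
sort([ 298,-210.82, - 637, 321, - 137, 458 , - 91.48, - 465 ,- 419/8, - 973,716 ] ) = [ - 973, - 637, - 465, - 210.82, - 137,- 91.48,- 419/8, 298, 321,458,716]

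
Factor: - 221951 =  - 221951^1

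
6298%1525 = 198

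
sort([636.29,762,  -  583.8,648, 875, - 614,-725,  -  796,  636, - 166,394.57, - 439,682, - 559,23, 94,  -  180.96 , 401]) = [ - 796, - 725, - 614,-583.8,  -  559, - 439, - 180.96,  -  166, 23,94,394.57,401, 636,636.29 , 648,682,762,875]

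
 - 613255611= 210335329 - 823590940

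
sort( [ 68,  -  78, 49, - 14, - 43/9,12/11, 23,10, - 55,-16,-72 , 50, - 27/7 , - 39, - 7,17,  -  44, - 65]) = [ - 78, - 72 ,  -  65,  -  55, - 44, - 39, - 16, - 14  , - 7, - 43/9, - 27/7, 12/11, 10, 17, 23,49,50, 68 ] 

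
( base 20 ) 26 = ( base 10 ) 46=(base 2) 101110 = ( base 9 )51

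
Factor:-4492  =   - 2^2*1123^1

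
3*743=2229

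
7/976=7/976 = 0.01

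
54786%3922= 3800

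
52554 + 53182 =105736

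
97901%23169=5225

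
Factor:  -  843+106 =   -  11^1 * 67^1 = -  737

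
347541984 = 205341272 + 142200712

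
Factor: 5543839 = 7^1*19^1*73^1*571^1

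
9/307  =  9/307 = 0.03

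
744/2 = 372=372.00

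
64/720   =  4/45 = 0.09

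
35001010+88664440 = 123665450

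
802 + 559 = 1361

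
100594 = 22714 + 77880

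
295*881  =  259895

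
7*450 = 3150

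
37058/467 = 37058/467 = 79.35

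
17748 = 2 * 8874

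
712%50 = 12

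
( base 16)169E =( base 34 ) 50A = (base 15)1AB0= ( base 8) 13236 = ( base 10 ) 5790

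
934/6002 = 467/3001 = 0.16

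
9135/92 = 9135/92= 99.29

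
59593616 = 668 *89212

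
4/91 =4/91 = 0.04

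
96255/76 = 1266+39/76 = 1266.51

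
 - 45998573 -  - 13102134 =  -  32896439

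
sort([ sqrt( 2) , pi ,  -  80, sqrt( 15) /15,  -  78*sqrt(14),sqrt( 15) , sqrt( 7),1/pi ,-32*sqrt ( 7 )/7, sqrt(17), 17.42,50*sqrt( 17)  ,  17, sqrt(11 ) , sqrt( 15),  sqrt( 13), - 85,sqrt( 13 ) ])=[ - 78 * sqrt( 14 ), - 85, - 80, - 32*sqrt ( 7) /7, sqrt(15) /15, 1/pi,sqrt ( 2), sqrt(7 ) , pi, sqrt(11 ), sqrt(13), sqrt(13),sqrt( 15 ) , sqrt( 15 ) , sqrt( 17 ),17, 17.42,50*sqrt( 17)] 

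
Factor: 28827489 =3^1*31^1*401^1*773^1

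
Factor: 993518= 2^1*457^1*1087^1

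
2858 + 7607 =10465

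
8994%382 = 208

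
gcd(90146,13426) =1918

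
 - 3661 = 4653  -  8314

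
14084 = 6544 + 7540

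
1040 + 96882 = 97922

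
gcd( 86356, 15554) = 2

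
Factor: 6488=2^3*  811^1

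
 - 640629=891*(  -  719 )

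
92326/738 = 46163/369 =125.10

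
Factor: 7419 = 3^1*2473^1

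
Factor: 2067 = 3^1*13^1*53^1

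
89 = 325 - 236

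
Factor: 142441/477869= 7^( - 1)*13^1*19^(-1)*  3593^(  -  1 )*10957^1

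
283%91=10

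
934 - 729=205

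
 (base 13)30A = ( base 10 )517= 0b1000000101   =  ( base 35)ER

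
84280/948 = 88 + 214/237= 88.90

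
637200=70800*9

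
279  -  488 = - 209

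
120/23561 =120/23561 =0.01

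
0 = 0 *35672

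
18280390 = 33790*541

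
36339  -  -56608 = 92947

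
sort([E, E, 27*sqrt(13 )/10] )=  [E , E,27*sqrt ( 13 ) /10 ]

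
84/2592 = 7/216 = 0.03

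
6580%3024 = 532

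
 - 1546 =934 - 2480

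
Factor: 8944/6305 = 2^4*5^( -1) *43^1*97^( - 1) =688/485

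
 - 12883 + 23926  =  11043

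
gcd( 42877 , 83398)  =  1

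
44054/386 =22027/193= 114.13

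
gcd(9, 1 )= 1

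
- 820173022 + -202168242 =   -  1022341264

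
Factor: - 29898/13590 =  - 11/5 = - 5^( - 1)*11^1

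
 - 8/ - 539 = 8/539 = 0.01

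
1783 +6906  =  8689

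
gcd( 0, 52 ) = 52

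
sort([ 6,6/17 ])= [6/17,6 ]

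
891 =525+366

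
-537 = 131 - 668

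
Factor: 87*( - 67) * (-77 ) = 3^1*7^1 * 11^1*29^1*67^1 = 448833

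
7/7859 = 7/7859 = 0.00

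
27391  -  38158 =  - 10767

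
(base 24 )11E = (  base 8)1146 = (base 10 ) 614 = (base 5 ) 4424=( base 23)13g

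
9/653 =9/653 = 0.01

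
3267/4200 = 1089/1400=0.78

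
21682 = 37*586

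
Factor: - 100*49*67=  -2^2*5^2 * 7^2  *67^1 = - 328300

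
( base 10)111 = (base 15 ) 76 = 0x6f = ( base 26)47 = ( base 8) 157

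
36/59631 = 12/19877 = 0.00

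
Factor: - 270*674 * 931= -2^2*3^3*5^1*7^2*19^1*337^1 = -  169423380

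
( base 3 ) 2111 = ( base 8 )103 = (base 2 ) 1000011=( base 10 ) 67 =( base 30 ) 27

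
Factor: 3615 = 3^1*5^1*241^1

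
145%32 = 17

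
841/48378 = 841/48378 = 0.02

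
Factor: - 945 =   -  3^3  *  5^1*7^1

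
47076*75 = 3530700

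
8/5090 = 4/2545 = 0.00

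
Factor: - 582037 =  - 582037^1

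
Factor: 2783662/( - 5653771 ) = - 2^1*7^1*47^ ( - 1)*120293^(  -  1 )*198833^1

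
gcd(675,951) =3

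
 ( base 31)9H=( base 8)450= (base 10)296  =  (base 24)c8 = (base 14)172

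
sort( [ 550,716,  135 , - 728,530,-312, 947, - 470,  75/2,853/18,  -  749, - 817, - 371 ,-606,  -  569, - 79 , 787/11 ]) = [ - 817, - 749,-728, - 606, - 569, - 470, - 371, - 312,  -  79,75/2,853/18,  787/11,135, 530,550,716, 947 ] 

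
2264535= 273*8295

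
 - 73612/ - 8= 18403/2 = 9201.50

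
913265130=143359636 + 769905494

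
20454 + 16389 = 36843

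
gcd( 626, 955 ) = 1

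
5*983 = 4915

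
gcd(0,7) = 7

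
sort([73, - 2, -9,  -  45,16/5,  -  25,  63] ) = [-45,- 25,- 9, - 2, 16/5, 63, 73]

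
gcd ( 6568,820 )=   4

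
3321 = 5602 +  - 2281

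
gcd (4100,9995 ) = 5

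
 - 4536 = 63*( - 72)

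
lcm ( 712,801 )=6408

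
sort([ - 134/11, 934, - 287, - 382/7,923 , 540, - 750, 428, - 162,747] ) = [ - 750,-287 ,  -  162, - 382/7,  -  134/11, 428,540, 747, 923, 934]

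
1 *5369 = 5369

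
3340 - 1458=1882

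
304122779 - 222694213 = 81428566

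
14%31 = 14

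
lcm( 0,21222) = 0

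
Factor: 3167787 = 3^1 * 7^1*150847^1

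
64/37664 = 2/1177  =  0.00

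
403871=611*661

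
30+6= 36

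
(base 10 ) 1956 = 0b11110100100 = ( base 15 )8a6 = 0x7a4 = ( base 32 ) 1T4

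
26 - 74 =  - 48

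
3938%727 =303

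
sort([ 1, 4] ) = [ 1, 4]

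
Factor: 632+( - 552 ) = 2^4*5^1 = 80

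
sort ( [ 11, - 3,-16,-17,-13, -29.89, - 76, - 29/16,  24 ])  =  [-76, -29.89,  -  17 ,-16,-13,  -  3,-29/16,11,24]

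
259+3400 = 3659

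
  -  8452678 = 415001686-423454364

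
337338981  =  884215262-546876281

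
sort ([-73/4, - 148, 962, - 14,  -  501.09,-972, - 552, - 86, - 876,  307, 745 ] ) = [  -  972, - 876, - 552,- 501.09,-148,-86, - 73/4, - 14,307, 745,962 ] 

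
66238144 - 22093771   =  44144373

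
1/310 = 1/310 = 0.00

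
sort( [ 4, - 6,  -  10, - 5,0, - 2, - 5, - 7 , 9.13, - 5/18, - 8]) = [  -  10, - 8, - 7, - 6, - 5,-5,  -  2,-5/18, 0,  4, 9.13 ] 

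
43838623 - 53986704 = - 10148081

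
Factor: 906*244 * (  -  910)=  - 201168240 =- 2^4*3^1 *5^1*7^1*13^1 *61^1*151^1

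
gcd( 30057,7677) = 3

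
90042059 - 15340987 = 74701072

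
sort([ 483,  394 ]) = [ 394, 483 ]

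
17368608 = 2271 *7648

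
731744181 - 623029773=108714408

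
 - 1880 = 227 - 2107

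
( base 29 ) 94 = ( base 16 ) 109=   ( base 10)265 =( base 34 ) 7r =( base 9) 324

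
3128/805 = 136/35 = 3.89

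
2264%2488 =2264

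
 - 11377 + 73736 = 62359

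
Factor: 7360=2^6* 5^1*23^1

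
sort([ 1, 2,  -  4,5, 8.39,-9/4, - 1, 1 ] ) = [ - 4, - 9/4, - 1,1,1,2, 5,8.39 ]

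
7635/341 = 22 + 133/341= 22.39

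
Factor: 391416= 2^3*3^1*47^1*347^1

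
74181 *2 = 148362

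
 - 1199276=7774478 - 8973754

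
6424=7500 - 1076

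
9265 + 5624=14889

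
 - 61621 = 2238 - 63859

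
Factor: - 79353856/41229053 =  - 2^11* 67^( - 1)*563^( - 1 )*1093^( - 1) * 38747^1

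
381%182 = 17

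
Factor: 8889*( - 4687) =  -41662743 = -3^1*43^1 * 109^1*2963^1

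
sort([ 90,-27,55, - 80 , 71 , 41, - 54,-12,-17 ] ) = [-80, - 54, - 27,-17, - 12,41,55, 71,90]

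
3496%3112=384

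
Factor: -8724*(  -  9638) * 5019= 422007116328 = 2^3  *3^2*7^1*61^1*79^1*239^1*727^1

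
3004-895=2109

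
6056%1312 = 808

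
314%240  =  74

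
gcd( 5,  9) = 1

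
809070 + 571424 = 1380494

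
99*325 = 32175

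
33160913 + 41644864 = 74805777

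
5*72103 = 360515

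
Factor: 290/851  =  2^1 *5^1*23^( - 1)  *29^1*37^( - 1 ) 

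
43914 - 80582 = -36668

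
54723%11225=9823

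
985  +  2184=3169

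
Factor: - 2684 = -2^2*11^1 * 61^1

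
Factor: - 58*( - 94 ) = 2^2*29^1*47^1 = 5452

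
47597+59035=106632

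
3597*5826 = 20956122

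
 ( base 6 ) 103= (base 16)27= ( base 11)36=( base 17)25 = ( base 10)39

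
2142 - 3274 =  - 1132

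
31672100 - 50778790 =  - 19106690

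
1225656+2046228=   3271884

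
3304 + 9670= 12974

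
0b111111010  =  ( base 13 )2CC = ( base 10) 506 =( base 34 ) eu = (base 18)1a2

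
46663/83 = 46663/83= 562.20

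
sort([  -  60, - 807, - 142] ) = [ - 807,-142, - 60]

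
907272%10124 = 6236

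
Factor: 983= 983^1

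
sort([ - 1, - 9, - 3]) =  [ - 9, - 3, - 1]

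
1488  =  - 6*( - 248) 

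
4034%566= 72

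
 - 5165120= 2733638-7898758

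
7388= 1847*4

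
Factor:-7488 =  - 2^6 * 3^2*13^1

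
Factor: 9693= 3^3*359^1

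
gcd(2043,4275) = 9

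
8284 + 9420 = 17704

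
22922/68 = 11461/34 = 337.09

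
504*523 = 263592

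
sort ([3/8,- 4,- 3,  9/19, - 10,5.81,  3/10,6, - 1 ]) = [ - 10, - 4, - 3, - 1,3/10, 3/8,9/19,5.81,6]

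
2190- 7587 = -5397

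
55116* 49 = 2700684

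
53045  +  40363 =93408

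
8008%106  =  58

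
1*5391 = 5391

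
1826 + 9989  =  11815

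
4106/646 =6+115/323 = 6.36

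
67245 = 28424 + 38821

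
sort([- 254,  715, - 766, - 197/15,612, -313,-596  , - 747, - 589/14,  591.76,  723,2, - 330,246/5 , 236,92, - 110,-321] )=[ -766 , - 747, - 596, - 330, - 321,-313 ,-254, - 110, - 589/14,-197/15, 2,  246/5, 92,236,591.76,612,  715, 723] 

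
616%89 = 82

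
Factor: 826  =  2^1*7^1*59^1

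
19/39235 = 1/2065 =0.00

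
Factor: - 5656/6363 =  - 2^3*3^( - 2)=-8/9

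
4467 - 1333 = 3134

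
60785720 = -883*( - 68840)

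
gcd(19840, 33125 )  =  5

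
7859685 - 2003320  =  5856365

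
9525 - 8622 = 903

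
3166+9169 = 12335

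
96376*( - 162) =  - 15612912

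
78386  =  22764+55622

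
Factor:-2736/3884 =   -  684/971 = - 2^2*3^2*19^1*971^( - 1 )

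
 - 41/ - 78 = 41/78 = 0.53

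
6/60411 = 2/20137 = 0.00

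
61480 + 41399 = 102879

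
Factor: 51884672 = 2^7*7^1*79^1*733^1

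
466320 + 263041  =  729361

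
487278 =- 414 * ( - 1177 ) 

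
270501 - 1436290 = - 1165789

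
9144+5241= 14385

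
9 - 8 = 1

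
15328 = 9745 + 5583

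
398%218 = 180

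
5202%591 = 474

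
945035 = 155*6097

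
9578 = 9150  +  428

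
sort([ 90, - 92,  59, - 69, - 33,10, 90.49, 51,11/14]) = [ - 92, - 69, - 33,11/14,10,51,59,90,90.49] 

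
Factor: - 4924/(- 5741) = 2^2*1231^1 * 5741^( - 1)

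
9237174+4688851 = 13926025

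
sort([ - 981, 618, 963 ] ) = [ - 981, 618,963 ] 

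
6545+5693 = 12238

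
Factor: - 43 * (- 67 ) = 43^1*67^1  =  2881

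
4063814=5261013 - 1197199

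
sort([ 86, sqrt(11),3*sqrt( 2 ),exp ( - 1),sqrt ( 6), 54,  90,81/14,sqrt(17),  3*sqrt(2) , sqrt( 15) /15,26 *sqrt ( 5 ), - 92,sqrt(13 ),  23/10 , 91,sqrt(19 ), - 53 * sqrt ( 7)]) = [ - 53 * sqrt( 7), -92,sqrt( 15)/15,exp ( - 1),23/10,  sqrt( 6),sqrt( 11),sqrt( 13)  ,  sqrt (17), 3*sqrt(2),3 * sqrt( 2),sqrt( 19),81/14,54 , 26*sqrt(5),86,90,91]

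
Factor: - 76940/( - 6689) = 2^2*5^1*3847^1*6689^ (  -  1)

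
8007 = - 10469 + 18476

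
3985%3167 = 818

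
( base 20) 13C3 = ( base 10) 9443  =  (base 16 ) 24e3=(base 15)2be8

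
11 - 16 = - 5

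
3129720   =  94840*33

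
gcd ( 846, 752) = 94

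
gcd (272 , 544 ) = 272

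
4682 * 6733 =31523906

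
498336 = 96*5191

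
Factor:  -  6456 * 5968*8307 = -320063792256 = -  2^7*3^3* 13^1*71^1*269^1 * 373^1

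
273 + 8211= 8484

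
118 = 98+20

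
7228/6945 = 7228/6945 =1.04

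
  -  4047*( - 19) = 76893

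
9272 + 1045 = 10317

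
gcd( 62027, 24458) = 7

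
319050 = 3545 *90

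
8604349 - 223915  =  8380434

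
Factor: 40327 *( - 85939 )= - 7^3*823^1 * 12277^1 = -3465662053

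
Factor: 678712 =2^3*43^1*1973^1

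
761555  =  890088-128533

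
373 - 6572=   -  6199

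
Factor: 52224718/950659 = 2^1*7^1*13^2*23^( - 1)*22073^1* 41333^(-1)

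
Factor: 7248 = 2^4 * 3^1*151^1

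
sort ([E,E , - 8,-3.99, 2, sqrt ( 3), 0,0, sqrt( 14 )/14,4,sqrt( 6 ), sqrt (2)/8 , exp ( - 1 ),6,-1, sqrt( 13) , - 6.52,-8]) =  [-8, -8  , -6.52, - 3.99,  -  1,0, 0, sqrt( 2 )/8,sqrt(14 ) /14, exp ( - 1),sqrt( 3),  2, sqrt( 6 ),E, E,sqrt (13 ),  4, 6] 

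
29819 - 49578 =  - 19759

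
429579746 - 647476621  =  - 217896875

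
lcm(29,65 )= 1885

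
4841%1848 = 1145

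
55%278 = 55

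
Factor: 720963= 3^2*80107^1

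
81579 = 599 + 80980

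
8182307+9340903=17523210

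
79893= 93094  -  13201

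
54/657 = 6/73 =0.08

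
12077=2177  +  9900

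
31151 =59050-27899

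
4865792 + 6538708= 11404500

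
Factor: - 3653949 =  - 3^1*13^2*7207^1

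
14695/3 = 14695/3 = 4898.33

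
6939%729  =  378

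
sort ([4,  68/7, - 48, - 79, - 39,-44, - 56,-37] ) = [ - 79, - 56, - 48, - 44, - 39, - 37, 4,68/7]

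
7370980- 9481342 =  -2110362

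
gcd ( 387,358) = 1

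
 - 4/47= - 1 + 43/47 = - 0.09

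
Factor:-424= - 2^3*53^1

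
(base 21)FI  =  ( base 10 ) 333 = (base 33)a3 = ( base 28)bp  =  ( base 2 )101001101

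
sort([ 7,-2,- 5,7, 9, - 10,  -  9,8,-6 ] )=[-10, - 9,-6, - 5, - 2,7,7,8, 9] 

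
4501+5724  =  10225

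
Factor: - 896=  - 2^7*7^1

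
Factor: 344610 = 2^1*3^2*5^1*7^1 *547^1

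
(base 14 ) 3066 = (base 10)8322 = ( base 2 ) 10000010000010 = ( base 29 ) 9PS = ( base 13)3A32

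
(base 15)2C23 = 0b10010100001011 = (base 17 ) 1FDE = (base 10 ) 9483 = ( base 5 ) 300413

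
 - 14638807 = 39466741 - 54105548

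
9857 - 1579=8278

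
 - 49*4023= - 197127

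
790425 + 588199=1378624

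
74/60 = 37/30 = 1.23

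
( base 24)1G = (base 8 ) 50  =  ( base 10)40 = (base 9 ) 44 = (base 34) 16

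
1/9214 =1/9214 = 0.00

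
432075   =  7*61725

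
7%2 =1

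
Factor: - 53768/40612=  - 94/71 = - 2^1 * 47^1*71^( - 1 ) 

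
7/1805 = 7/1805= 0.00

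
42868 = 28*1531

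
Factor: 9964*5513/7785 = 2^2* 3^(-2 )*5^(  -  1 )*37^1*47^1*53^1*149^1*173^(-1 ) = 54931532/7785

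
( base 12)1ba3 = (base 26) 523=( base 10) 3435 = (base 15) 1040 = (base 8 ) 6553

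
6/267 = 2/89  =  0.02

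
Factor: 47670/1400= 681/20=2^(  -  2)*3^1*5^(-1)*227^1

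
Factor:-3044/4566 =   -  2^1 * 3^(-1 )=- 2/3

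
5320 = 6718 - 1398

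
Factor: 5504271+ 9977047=15481318 = 2^1 * 37^1*131^1*1597^1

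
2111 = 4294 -2183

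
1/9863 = 1/9863  =  0.00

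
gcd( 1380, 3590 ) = 10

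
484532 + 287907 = 772439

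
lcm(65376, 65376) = 65376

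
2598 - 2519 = 79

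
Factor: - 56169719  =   - 19^1*2956301^1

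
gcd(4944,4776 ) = 24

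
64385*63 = 4056255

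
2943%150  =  93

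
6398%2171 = 2056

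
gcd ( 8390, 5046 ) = 2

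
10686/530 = 5343/265 = 20.16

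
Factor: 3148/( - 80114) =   -  1574/40057 = - 2^1*41^(-1)*787^1*977^(  -  1 )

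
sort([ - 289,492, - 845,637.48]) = [ - 845 , - 289 , 492, 637.48 ] 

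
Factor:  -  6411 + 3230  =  -3181 =- 3181^1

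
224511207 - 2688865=221822342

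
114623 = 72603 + 42020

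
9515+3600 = 13115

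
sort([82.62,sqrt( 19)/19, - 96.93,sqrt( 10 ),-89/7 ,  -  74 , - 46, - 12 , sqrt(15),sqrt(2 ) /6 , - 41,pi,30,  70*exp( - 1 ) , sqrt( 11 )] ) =[ - 96.93 ,-74,-46, - 41 , - 89/7, - 12 , sqrt( 19 ) /19,sqrt( 2)/6,pi, sqrt( 10),  sqrt( 11 ),  sqrt( 15 ), 70*exp (  -  1), 30, 82.62]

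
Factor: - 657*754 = -2^1*3^2*13^1*29^1*73^1  =  -  495378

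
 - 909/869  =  -2+829/869= -  1.05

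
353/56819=353/56819=0.01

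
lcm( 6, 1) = 6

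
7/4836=7/4836 = 0.00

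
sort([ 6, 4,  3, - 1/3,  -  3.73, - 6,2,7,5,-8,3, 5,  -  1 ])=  [ - 8,  -  6,-3.73,  -  1,  -  1/3 , 2,3, 3,4,5,5, 6, 7]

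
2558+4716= 7274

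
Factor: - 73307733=-3^1*43^1*47^1 * 107^1 * 113^1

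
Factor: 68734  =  2^1 *34367^1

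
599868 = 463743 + 136125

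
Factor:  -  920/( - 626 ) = 460/313=2^2*5^1 * 23^1*313^ (-1)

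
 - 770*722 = - 555940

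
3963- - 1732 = 5695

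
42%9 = 6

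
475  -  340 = 135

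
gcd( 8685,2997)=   9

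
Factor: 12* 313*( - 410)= - 1539960 = - 2^3*3^1*5^1 *41^1*313^1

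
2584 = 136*19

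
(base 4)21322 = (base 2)1001111010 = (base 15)2c4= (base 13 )39a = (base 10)634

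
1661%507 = 140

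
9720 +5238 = 14958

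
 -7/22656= -7/22656 = - 0.00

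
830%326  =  178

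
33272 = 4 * 8318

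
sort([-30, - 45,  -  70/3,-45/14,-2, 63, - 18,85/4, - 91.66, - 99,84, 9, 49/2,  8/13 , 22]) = [ - 99, - 91.66, - 45,-30  , - 70/3 , - 18 ,-45/14, - 2,  8/13 , 9,85/4, 22, 49/2,  63, 84]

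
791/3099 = 791/3099 = 0.26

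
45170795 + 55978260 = 101149055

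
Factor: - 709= - 709^1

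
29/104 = 29/104 = 0.28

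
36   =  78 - 42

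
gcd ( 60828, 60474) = 6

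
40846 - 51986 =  - 11140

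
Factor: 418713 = 3^1*139571^1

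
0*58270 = 0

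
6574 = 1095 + 5479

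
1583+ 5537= 7120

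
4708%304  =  148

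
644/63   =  10 + 2/9 = 10.22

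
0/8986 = 0 = 0.00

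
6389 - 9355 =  - 2966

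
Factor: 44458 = 2^1*22229^1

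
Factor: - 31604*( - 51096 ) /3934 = 2^4*3^1 * 7^( - 1)*281^( - 1 ) *2129^1*7901^1 =807418992/1967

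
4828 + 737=5565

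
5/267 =5/267 = 0.02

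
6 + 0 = 6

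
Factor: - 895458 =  - 2^1*3^1*17^1 * 8779^1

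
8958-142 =8816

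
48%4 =0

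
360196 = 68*5297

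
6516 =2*3258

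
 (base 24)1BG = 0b1101011000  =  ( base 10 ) 856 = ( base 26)16O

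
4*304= 1216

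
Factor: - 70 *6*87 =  -2^2 * 3^2*5^1*7^1*29^1 =- 36540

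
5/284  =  5/284 = 0.02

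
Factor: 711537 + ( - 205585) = 505952=2^5 *97^1 * 163^1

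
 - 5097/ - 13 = 392 + 1/13 = 392.08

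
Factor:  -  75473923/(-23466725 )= 5^(-2 )*7^1*71^1 * 97^( - 1)*181^1*839^1*9677^( - 1 ) 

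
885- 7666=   -  6781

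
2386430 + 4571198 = 6957628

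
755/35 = 151/7  =  21.57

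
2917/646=2917/646 = 4.52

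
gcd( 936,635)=1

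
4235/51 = 4235/51 = 83.04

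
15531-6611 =8920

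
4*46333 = 185332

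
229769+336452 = 566221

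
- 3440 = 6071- 9511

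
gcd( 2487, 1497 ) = 3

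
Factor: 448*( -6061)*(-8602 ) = 23357251456 = 2^7*7^1*11^2*17^1 * 19^1*23^1*29^1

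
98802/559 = 176 + 418/559 = 176.75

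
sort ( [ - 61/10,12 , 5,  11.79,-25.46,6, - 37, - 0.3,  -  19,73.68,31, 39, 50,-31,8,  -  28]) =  [-37,- 31, - 28, - 25.46, - 19,-61/10, - 0.3, 5,6 , 8, 11.79, 12,31,39,50, 73.68 ]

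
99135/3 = 33045 = 33045.00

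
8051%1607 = 16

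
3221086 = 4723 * 682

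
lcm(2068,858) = 80652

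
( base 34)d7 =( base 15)1ee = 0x1C1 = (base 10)449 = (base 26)H7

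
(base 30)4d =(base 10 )133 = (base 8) 205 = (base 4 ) 2011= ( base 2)10000101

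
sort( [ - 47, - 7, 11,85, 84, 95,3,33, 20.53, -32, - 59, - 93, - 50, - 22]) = [ - 93,-59, - 50, - 47,  -  32,-22,-7, 3, 11,20.53,33 , 84,85,95]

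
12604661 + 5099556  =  17704217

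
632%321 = 311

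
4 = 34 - 30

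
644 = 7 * 92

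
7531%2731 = 2069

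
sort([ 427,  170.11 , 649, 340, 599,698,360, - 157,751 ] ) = [-157, 170.11,340, 360,427, 599,  649,  698 , 751]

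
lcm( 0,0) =0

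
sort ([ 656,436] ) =[436, 656 ]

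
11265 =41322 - 30057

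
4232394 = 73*57978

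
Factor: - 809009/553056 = -983/672=   -2^( - 5 )*3^(-1) * 7^ ( - 1)*983^1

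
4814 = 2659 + 2155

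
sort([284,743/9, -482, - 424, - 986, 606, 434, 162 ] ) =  [ - 986, - 482, - 424,743/9,162, 284, 434, 606]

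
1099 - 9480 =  - 8381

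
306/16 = 153/8=19.12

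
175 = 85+90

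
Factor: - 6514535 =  -5^1*457^1*2851^1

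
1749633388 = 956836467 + 792796921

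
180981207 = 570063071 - 389081864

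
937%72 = 1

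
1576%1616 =1576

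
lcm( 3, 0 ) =0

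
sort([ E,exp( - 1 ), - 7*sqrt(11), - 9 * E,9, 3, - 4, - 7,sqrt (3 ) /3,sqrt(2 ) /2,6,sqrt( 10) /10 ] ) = [ - 9*E,-7*sqrt ( 11),-7,- 4,sqrt(10)/10,exp( - 1), sqrt ( 3)/3,sqrt(2 ) /2, E,3,6 , 9 ] 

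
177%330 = 177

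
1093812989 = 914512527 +179300462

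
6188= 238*26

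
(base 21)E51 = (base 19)H7A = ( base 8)14210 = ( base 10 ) 6280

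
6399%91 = 29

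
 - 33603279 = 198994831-232598110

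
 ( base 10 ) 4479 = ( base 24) 7if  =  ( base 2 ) 1000101111111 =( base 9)6126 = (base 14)18bd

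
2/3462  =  1/1731 = 0.00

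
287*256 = 73472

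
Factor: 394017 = 3^1*13^1 *10103^1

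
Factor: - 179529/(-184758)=103/106= 2^( - 1)*53^ ( - 1)*103^1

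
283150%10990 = 8400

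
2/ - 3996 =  - 1+1997/1998 = - 0.00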